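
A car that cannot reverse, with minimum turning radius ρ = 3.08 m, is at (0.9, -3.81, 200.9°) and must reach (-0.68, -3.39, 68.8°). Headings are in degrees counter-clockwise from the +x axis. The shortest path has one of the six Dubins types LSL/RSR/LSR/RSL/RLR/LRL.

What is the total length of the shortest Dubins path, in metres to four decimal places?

22.0638 m

Let ψ = atan2(Δy, Δx) = atan2(0.42, -1.58) = 165.1137° be the start→goal bearing.
Normalize: d = |goal − start| / ρ = 1.634870/3.08 = 0.530802, α = (θ_start − ψ) mod 360° = 35.7863° = 0.624588 rad, β = (θ_goal − ψ) mod 360° = 263.6863° = 4.602194 rad.
Common terms: sin α = 0.584763, cos α = 0.811204, sin β = -0.993935, cos β = -0.109973, cos(α−β) = -0.670427, d² = 0.281751. Work in radians in the unit-radius frame; every candidate has L = ρ·(t + p + q).
LSL: p² = 2 + d² − 2cos(α−β) + 2d(sin α − sin β) = 5.298556; p = √p² = 2.301859; φ = atan2(cos β − cos α, d + sin α − sin β) = -0.411722 rad; t = (φ − α) mod 2π = 5.246875 rad, q = (β − φ) mod 2π = 5.013916 rad → L = 3.08·(5.246875 + 2.301859 + 5.013916) = 3.08·12.562650 = 38.692962 m
RSR: p² = 2 + d² − 2cos(α−β) + 2d(sin β − sin α) = 1.946652; p = √p² = 1.395225; φ = atan2(cos α − cos β, d − sin α + sin β) = 2.420461 rad; t = (α − φ) mod 2π = 4.487313 rad, q = (φ − β) mod 2π = 4.101452 rad → L = 3.08·(4.487313 + 1.395225 + 4.101452) = 3.08·9.983990 = 30.750689 m
LSR: p² = d² − 2 + 2cos(α−β) + 2d(sin α + sin β) = -3.493480 < 0 → infeasible
RSL: p² = d² − 2 + 2cos(α−β) − 2d(sin α + sin β) = -2.624725 < 0 → infeasible
RLR: c = (6 − d² + 2cos(α−β) + 2d(sin α − sin β))/8 = 0.756668; p = 2π − arccos c = 5.570591 rad; φ = atan2(cos α − cos β, d − sin α + sin β) = 2.420461 rad; t = (α − φ + p/2) mod 2π = 0.989423 rad, q = (α − β − t + p) mod 2π = 0.603563 rad → L = 3.08·(0.989423 + 5.570591 + 0.603563) = 3.08·7.163577 = 22.063818 m
LRL: c = (6 − d² + 2cos(α−β) − 2d(sin α − sin β))/8 = 0.337681; p = 2π − arccos c = 5.056841 rad; φ = atan2(cos β − cos α, d + sin α − sin β) = -0.411722 rad; t = (φ − α + p/2) mod 2π = 1.492110 rad, q = (β − α − t + p) mod 2π = 1.259151 rad → L = 3.08·(1.492110 + 5.056841 + 1.259151) = 3.08·7.808101 = 24.048952 m
Shortest: RLR with L = 22.063818 m ≈ 22.0638 m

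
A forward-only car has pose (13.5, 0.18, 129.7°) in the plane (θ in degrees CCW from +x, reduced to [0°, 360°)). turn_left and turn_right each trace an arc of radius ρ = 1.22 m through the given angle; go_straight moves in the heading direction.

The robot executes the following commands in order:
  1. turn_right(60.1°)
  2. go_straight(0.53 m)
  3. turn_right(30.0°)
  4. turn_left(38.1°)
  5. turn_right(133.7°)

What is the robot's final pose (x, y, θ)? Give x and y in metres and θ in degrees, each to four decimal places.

set_pose: (x, y, θ) = (13.5000, 0.1800, 129.7000°), ρ = 1.22
turn_right(60.1°): centre at ρ to the right, rotate −60.1° → (13.2952, 1.3846, 69.6000°)
go_straight(0.53): x += 0.53·cos θ, y += 0.53·sin θ → (13.4799, 1.8813, 69.6000°)
turn_right(30.0°): centre at ρ to the right, rotate −30.0° → (13.8458, 2.3961, 39.6000°)
turn_left(38.1°): centre at ρ to the left, rotate +38.1° → (14.2601, 3.0762, 77.7000°)
turn_right(133.7°): centre at ρ to the right, rotate −133.7° → (16.4635, 3.4985, -56.0000° ≡ 304.0000°)

(16.4635, 3.4985, 304.0000°)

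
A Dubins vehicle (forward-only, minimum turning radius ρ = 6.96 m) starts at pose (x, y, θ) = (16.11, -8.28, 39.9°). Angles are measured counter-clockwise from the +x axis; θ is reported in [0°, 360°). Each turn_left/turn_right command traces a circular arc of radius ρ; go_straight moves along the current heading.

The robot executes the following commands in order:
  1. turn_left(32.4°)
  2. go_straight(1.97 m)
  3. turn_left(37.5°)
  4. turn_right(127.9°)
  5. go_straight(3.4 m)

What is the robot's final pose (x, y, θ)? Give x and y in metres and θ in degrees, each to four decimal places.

(30.7356, 9.2107, 341.9000°)

set_pose: (x, y, θ) = (16.1100, -8.2800, 39.9000°), ρ = 6.96
turn_left(32.4°): centre at ρ to the left, rotate +32.4° → (18.2760, -5.0566, 72.3000°)
go_straight(1.97): x += 1.97·cos θ, y += 1.97·sin θ → (18.8750, -3.1799, 72.3000°)
turn_left(37.5°): centre at ρ to the left, rotate +37.5° → (18.7930, 1.2938, 109.8000°)
turn_right(127.9°): centre at ρ to the right, rotate −127.9° → (27.5038, 10.2670, -18.1000° ≡ 341.9000°)
go_straight(3.4): x += 3.4·cos θ, y += 3.4·sin θ → (30.7356, 9.2107, 341.9000°)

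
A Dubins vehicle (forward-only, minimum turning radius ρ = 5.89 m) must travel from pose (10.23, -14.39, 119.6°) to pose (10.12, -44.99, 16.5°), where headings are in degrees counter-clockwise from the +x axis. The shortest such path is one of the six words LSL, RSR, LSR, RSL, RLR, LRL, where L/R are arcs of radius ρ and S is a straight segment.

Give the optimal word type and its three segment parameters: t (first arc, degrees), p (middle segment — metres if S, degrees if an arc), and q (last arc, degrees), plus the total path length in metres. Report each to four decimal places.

LSL: t = 159.0121°, p = 22.2946 m, q = 97.8879°, L = 48.7039 m

Let ψ = atan2(Δy, Δx) = atan2(-30.60, -0.11) = -90.2060° be the start→goal bearing.
Normalize: d = |goal − start| / ρ = 30.600198/5.89 = 5.195280, α = (θ_start − ψ) mod 360° = 209.8060° = 3.661805 rad, β = (θ_goal − ψ) mod 360° = 106.7060° = 1.862370 rad.
Common terms: sin α = -0.497064, cos α = -0.867714, sin β = 0.957793, cos β = -0.287460, cos(α−β) = -0.226651, d² = 26.990932. Work in radians in the unit-radius frame; every candidate has L = ρ·(t + p + q).
LSL: p² = 2 + d² − 2cos(α−β) + 2d(sin α − sin β) = 14.327457; p = √p² = 3.785163; φ = atan2(cos β − cos α, d + sin α − sin β) = 0.153904 rad; t = (φ − α) mod 2π = 2.775284 rad, q = (β − φ) mod 2π = 1.708467 rad → L = 5.89·(2.775284 + 3.785163 + 1.708467) = 5.89·8.268914 = 48.703901 m
RSR: p² = 2 + d² − 2cos(α−β) + 2d(sin β − sin α) = 44.561011; p = √p² = 6.675403; φ = atan2(cos α − cos β, d − sin α + sin β) = -0.087034 rad; t = (α − φ) mod 2π = 3.748839 rad, q = (φ − β) mod 2π = 4.333781 rad → L = 5.89·(3.748839 + 6.675403 + 4.333781) = 5.89·14.758023 = 86.924757 m
LSR: p² = d² − 2 + 2cos(α−β) + 2d(sin α + sin β) = 29.324854; p = √p² = 5.415243; φ = atan2(−cos α − cos β, d + sin α + sin β) − atan2(−2, p) = 0.555256 rad; t = (φ − α) mod 2π = 3.176637 rad, q = (φ − β) mod 2π = 4.976071 rad → L = 5.89·(3.176637 + 5.415243 + 4.976071) = 5.89·13.567950 = 79.915228 m
RSL: p² = d² − 2 + 2cos(α−β) − 2d(sin α + sin β) = 19.750404; p = √p² = 4.444143; φ = atan2(cos α + cos β, d − sin α − sin β) − atan2(2, p) = -0.662192 rad; t = (α − φ) mod 2π = 4.323997 rad, q = (β − φ) mod 2π = 2.524562 rad → L = 5.89·(4.323997 + 4.444143 + 2.524562) = 5.89·11.292701 = 66.514011 m
RLR: c = (6 − d² + 2cos(α−β) + 2d(sin α − sin β))/8 = -4.570126, |c| > 1 → infeasible
LRL: c = (6 − d² + 2cos(α−β) − 2d(sin α − sin β))/8 = -0.790932; p = 2π − arccos c = 3.800058 rad; φ = atan2(cos β − cos α, d + sin α − sin β) = 0.153904 rad; t = (φ − α + p/2) mod 2π = 4.675313 rad, q = (β − α − t + p) mod 2π = 3.608496 rad → L = 5.89·(4.675313 + 3.800058 + 3.608496) = 5.89·12.083867 = 71.173977 m
Shortest: LSL with L = 48.703901 m ≈ 48.7039 m
Convert LSL to answer units (arcs ×180/π): t = 2.775284·180/π = 159.0121°, p = ρ·p = 5.89·3.785163 = 22.2946 m, q = 1.708467·180/π = 97.8879°, L = 48.7039 m.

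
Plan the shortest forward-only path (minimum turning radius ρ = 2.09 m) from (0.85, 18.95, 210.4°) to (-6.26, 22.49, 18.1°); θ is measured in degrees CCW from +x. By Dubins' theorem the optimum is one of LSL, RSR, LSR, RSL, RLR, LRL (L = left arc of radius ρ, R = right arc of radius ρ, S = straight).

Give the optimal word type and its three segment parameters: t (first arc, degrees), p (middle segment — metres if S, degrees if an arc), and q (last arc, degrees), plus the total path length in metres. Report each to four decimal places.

Let ψ = atan2(Δy, Δx) = atan2(3.54, -7.11) = 153.5317° be the start→goal bearing.
Normalize: d = |goal − start| / ρ = 7.942525/2.09 = 3.800251, α = (θ_start − ψ) mod 360° = 56.8683° = 0.992539 rad, β = (θ_goal − ψ) mod 360° = 224.5683° = 3.919456 rad.
Common terms: sin α = 0.837416, cos α = 0.546566, sin β = -0.701759, cos β = -0.712415, cos(α−β) = -0.977046, d² = 14.441908. Work in radians in the unit-radius frame; every candidate has L = ρ·(t + p + q).
LSL: p² = 2 + d² − 2cos(α−β) + 2d(sin α − sin β) = 30.094501; p = √p² = 5.485845; φ = atan2(cos β − cos α, d + sin α − sin β) = -0.231560 rad; t = (φ − α) mod 2π = 5.059087 rad, q = (β − φ) mod 2π = 4.151016 rad → L = 2.09·(5.059087 + 5.485845 + 4.151016) = 2.09·14.695948 = 30.714531 m
RSR: p² = 2 + d² − 2cos(α−β) + 2d(sin β − sin α) = 6.697499; p = √p² = 2.587953; φ = atan2(cos α − cos β, d − sin α + sin β) = 0.508053 rad; t = (α − φ) mod 2π = 0.484485 rad, q = (φ − β) mod 2π = 2.871783 rad → L = 2.09·(0.484485 + 2.587953 + 2.871783) = 2.09·5.944221 = 12.423421 m
LSR: p² = d² − 2 + 2cos(α−β) + 2d(sin α + sin β) = 11.518883; p = √p² = 3.393948; φ = atan2(−cos α − cos β, d + sin α + sin β) − atan2(−2, p) = 0.574615 rad; t = (φ − α) mod 2π = 5.865262 rad, q = (φ − β) mod 2π = 2.938345 rad → L = 2.09·(5.865262 + 3.393948 + 2.938345) = 2.09·12.197555 = 25.492891 m
RSL: p² = d² − 2 + 2cos(α−β) − 2d(sin α + sin β) = 9.456752; p = √p² = 3.075183; φ = atan2(cos α + cos β, d − sin α − sin β) − atan2(2, p) = -0.621860 rad; t = (α − φ) mod 2π = 1.614398 rad, q = (β − φ) mod 2π = 4.541316 rad → L = 2.09·(1.614398 + 3.075183 + 4.541316) = 2.09·9.230897 = 19.292575 m
RLR: c = (6 − d² + 2cos(α−β) + 2d(sin α − sin β))/8 = 0.162813; p = 2π − arccos c = 4.875930 rad; φ = atan2(cos α − cos β, d − sin α + sin β) = 0.508053 rad; t = (α − φ + p/2) mod 2π = 2.922450 rad, q = (α − β − t + p) mod 2π = 5.309748 rad → L = 2.09·(2.922450 + 4.875930 + 5.309748) = 2.09·13.108128 = 27.395987 m
LRL: c = (6 − d² + 2cos(α−β) − 2d(sin α − sin β))/8 = -2.761813, |c| > 1 → infeasible
Shortest: RSR with L = 12.423421 m ≈ 12.4234 m
Convert RSR to answer units (arcs ×180/π): t = 0.484485·180/π = 27.7589°, p = ρ·p = 2.09·2.587953 = 5.4088 m, q = 2.871783·180/π = 164.5411°, L = 12.4234 m.

RSR: t = 27.7589°, p = 5.4088 m, q = 164.5411°, L = 12.4234 m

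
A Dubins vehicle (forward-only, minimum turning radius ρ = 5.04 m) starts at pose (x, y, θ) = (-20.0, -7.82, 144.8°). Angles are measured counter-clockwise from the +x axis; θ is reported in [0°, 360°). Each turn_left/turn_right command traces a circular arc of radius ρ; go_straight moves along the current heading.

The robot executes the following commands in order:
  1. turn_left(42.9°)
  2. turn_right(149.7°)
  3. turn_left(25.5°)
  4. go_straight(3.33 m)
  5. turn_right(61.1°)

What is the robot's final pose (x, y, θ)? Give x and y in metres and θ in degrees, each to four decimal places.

(-20.1659, 9.5119, 2.4000°)

set_pose: (x, y, θ) = (-20.0000, -7.8200, 144.8000°), ρ = 5.04
turn_left(42.9°): centre at ρ to the left, rotate +42.9° → (-23.5805, -6.9439, 187.7000°)
turn_right(149.7°): centre at ρ to the right, rotate −149.7° → (-27.3587, 2.0223, 38.0000°)
turn_left(25.5°): centre at ρ to the left, rotate +25.5° → (-25.9512, 3.7450, 63.5000°)
go_straight(3.33): x += 3.33·cos θ, y += 3.33·sin θ → (-24.4654, 6.7251, 63.5000°)
turn_right(61.1°): centre at ρ to the right, rotate −61.1° → (-20.1659, 9.5119, 2.4000°)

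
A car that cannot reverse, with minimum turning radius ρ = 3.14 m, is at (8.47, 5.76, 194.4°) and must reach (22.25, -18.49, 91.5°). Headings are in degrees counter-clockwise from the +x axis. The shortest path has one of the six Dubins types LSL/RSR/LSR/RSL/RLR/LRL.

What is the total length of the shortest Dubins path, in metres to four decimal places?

Let ψ = atan2(Δy, Δx) = atan2(-24.25, 13.78) = -60.3927° be the start→goal bearing.
Normalize: d = |goal − start| / ρ = 27.891771/3.14 = 8.882730, α = (θ_start − ψ) mod 360° = 254.7927° = 4.446972 rad, β = (θ_goal − ψ) mod 360° = 151.8927° = 2.651028 rad.
Common terms: sin α = -0.964983, cos α = -0.262312, sin β = 0.471124, cos β = -0.882067, cos(α−β) = -0.223250, d² = 78.902887. Work in radians in the unit-radius frame; every candidate has L = ρ·(t + p + q).
LSL: p² = 2 + d² − 2cos(α−β) + 2d(sin α − sin β) = 55.836282; p = √p² = 7.472368; φ = atan2(cos β − cos α, d + sin α − sin β) = -0.083035 rad; t = (φ − α) mod 2π = 1.753179 rad, q = (β − φ) mod 2π = 2.734063 rad → L = 3.14·(1.753179 + 7.472368 + 2.734063) = 3.14·11.959609 = 37.553173 m
RSR: p² = 2 + d² − 2cos(α−β) + 2d(sin β − sin α) = 106.862492; p = √p² = 10.337432; φ = atan2(cos α − cos β, d − sin α + sin β) = 0.059988 rad; t = (α − φ) mod 2π = 4.386983 rad, q = (φ − β) mod 2π = 3.692146 rad → L = 3.14·(4.386983 + 10.337432 + 3.692146) = 3.14·18.416561 = 57.828001 m
LSR: p² = d² − 2 + 2cos(α−β) + 2d(sin α + sin β) = 67.682755; p = √p² = 8.226953; φ = atan2(−cos α − cos β, d + sin α + sin β) − atan2(−2, p) = 0.374057 rad; t = (φ − α) mod 2π = 2.210270 rad, q = (φ − β) mod 2π = 4.006214 rad → L = 3.14·(2.210270 + 8.226953 + 4.006214) = 3.14·14.443437 = 45.352394 m
RSL: p² = d² − 2 + 2cos(α−β) − 2d(sin α + sin β) = 85.230018; p = √p² = 9.232010; φ = atan2(cos α + cos β, d − sin α − sin β) − atan2(2, p) = -0.334787 rad; t = (α − φ) mod 2π = 4.781758 rad, q = (β − φ) mod 2π = 2.985814 rad → L = 3.14·(4.781758 + 9.232010 + 2.985814) = 3.14·16.999583 = 53.378691 m
RLR: c = (6 − d² + 2cos(α−β) + 2d(sin α − sin β))/8 = -12.357812, |c| > 1 → infeasible
LRL: c = (6 − d² + 2cos(α−β) − 2d(sin α − sin β))/8 = -5.979535, |c| > 1 → infeasible
Shortest: LSL with L = 37.553173 m ≈ 37.5532 m

37.5532 m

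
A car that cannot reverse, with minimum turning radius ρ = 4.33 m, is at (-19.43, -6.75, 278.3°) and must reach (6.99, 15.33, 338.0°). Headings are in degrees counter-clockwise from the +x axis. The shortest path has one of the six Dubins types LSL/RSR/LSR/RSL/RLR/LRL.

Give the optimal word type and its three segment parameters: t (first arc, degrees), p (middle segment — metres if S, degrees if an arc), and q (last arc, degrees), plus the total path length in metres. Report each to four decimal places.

LSR: t = 140.8327°, p = 25.4943 m, q = 81.1327°, L = 42.2689 m

Let ψ = atan2(Δy, Δx) = atan2(22.08, 26.42) = 39.8865° be the start→goal bearing.
Normalize: d = |goal − start| / ρ = 34.431712/4.33 = 7.951897, α = (θ_start − ψ) mod 360° = 238.4135° = 4.161100 rad, β = (θ_goal − ψ) mod 360° = 298.1135° = 5.203062 rad.
Common terms: sin α = -0.851850, cos α = -0.523786, sin β = -0.882016, cos β = 0.471219, cos(α−β) = 0.504528, d² = 63.232659. Work in radians in the unit-radius frame; every candidate has L = ρ·(t + p + q).
LSL: p² = 2 + d² − 2cos(α−β) + 2d(sin α − sin β) = 64.703359; p = √p² = 8.043840; φ = atan2(cos β − cos α, d + sin α − sin β) = 0.124015 rad; t = (φ − α) mod 2π = 2.246101 rad, q = (β − φ) mod 2π = 5.079046 rad → L = 4.33·(2.246101 + 8.043840 + 5.079046) = 4.33·15.368987 = 66.547712 m
RSR: p² = 2 + d² − 2cos(α−β) + 2d(sin β − sin α) = 63.743849; p = √p² = 7.983974; φ = atan2(cos α − cos β, d − sin α + sin β) = -0.124950 rad; t = (α − φ) mod 2π = 4.286050 rad, q = (φ − β) mod 2π = 0.955174 rad → L = 4.33·(4.286050 + 7.983974 + 0.955174) = 4.33·13.225198 = 57.265108 m
LSR: p² = d² − 2 + 2cos(α−β) + 2d(sin α + sin β) = 34.666665; p = √p² = 5.887840; φ = atan2(−cos α − cos β, d + sin α + sin β) − atan2(−2, p) = 0.335908 rad; t = (φ − α) mod 2π = 2.457993 rad, q = (φ − β) mod 2π = 1.416032 rad → L = 4.33·(2.457993 + 5.887840 + 1.416032) = 4.33·9.761866 = 42.268879 m
RSL: p² = d² − 2 + 2cos(α−β) − 2d(sin α + sin β) = 89.816764; p = √p² = 9.477171; φ = atan2(cos α + cos β, d − sin α − sin β) − atan2(2, p) = -0.213409 rad; t = (α − φ) mod 2π = 4.374509 rad, q = (β − φ) mod 2π = 5.416470 rad → L = 4.33·(4.374509 + 9.477171 + 5.416470) = 4.33·19.268150 = 83.431090 m
RLR: c = (6 − d² + 2cos(α−β) + 2d(sin α − sin β))/8 = -6.967981, |c| > 1 → infeasible
LRL: c = (6 − d² + 2cos(α−β) − 2d(sin α − sin β))/8 = -7.087920, |c| > 1 → infeasible
Shortest: LSR with L = 42.268879 m ≈ 42.2689 m
Convert LSR to answer units (arcs ×180/π): t = 2.457993·180/π = 140.8327°, p = ρ·p = 4.33·5.887840 = 25.4943 m, q = 1.416032·180/π = 81.1327°, L = 42.2689 m.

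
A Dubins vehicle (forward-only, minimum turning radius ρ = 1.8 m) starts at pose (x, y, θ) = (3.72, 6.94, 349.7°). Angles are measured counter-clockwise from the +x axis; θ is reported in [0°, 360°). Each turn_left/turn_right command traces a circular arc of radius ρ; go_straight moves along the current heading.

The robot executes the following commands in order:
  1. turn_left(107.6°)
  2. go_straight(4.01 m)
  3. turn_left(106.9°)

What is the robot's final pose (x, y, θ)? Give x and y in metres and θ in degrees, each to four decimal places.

set_pose: (x, y, θ) = (3.7200, 6.9400, 349.7000°), ρ = 1.8
turn_left(107.6°): centre at ρ to the left, rotate +107.6° → (5.8273, 8.9397, 457.3000° ≡ 97.3000°)
go_straight(4.01): x += 4.01·cos θ, y += 4.01·sin θ → (5.3177, 12.9172, 97.3000°)
turn_left(106.9°): centre at ρ to the left, rotate +106.9° → (2.7945, 14.3303, 204.2000°)

(2.7945, 14.3303, 204.2000°)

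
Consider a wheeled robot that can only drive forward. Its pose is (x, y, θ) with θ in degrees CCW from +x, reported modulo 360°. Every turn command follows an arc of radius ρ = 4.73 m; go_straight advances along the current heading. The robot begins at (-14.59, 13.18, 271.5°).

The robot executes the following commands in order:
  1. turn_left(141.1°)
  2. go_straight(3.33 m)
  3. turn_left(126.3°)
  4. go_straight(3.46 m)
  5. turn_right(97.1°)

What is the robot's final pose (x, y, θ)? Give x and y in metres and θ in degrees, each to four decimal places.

(-15.7985, 26.1485, 81.8000°)

set_pose: (x, y, θ) = (-14.5900, 13.1800, 271.5000°), ρ = 4.73
turn_left(141.1°): centre at ρ to the left, rotate +141.1° → (-6.1040, 10.4309, 412.6000° ≡ 52.6000°)
go_straight(3.33): x += 3.33·cos θ, y += 3.33·sin θ → (-4.0815, 13.0763, 52.6000°)
turn_left(126.3°): centre at ρ to the left, rotate +126.3° → (-7.7483, 20.6783, 178.9000°)
go_straight(3.46): x += 3.46·cos θ, y += 3.46·sin θ → (-11.2076, 20.7448, 178.9000°)
turn_right(97.1°): centre at ρ to the right, rotate −97.1° → (-15.7985, 26.1485, 81.8000°)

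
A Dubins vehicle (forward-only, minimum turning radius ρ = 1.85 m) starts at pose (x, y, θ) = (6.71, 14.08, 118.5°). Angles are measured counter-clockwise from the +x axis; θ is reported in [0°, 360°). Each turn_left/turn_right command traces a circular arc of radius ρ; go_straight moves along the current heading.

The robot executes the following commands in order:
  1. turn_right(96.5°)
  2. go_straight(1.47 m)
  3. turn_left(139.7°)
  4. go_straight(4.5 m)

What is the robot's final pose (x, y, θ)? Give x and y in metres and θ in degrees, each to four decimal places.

(4.6212, 22.1134, 161.7000°)

set_pose: (x, y, θ) = (6.7100, 14.0800, 118.5000°), ρ = 1.85
turn_right(96.5°): centre at ρ to the right, rotate −96.5° → (7.6428, 16.6780, 22.0000°)
go_straight(1.47): x += 1.47·cos θ, y += 1.47·sin θ → (9.0057, 17.2287, 22.0000°)
turn_left(139.7°): centre at ρ to the left, rotate +139.7° → (8.8936, 20.7004, 161.7000°)
go_straight(4.5): x += 4.5·cos θ, y += 4.5·sin θ → (4.6212, 22.1134, 161.7000°)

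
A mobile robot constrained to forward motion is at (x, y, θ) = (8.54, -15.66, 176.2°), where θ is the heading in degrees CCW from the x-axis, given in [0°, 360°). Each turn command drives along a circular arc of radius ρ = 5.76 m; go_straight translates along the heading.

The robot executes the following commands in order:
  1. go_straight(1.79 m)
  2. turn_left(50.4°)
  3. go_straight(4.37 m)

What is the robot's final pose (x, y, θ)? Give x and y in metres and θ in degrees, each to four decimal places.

(-0.8154, -20.5062, 226.6000°)

set_pose: (x, y, θ) = (8.5400, -15.6600, 176.2000°), ρ = 5.76
go_straight(1.79): x += 1.79·cos θ, y += 1.79·sin θ → (6.7539, -15.5414, 176.2000°)
turn_left(50.4°): centre at ρ to the left, rotate +50.4° → (2.1871, -17.3311, 226.6000°)
go_straight(4.37): x += 4.37·cos θ, y += 4.37·sin θ → (-0.8154, -20.5062, 226.6000°)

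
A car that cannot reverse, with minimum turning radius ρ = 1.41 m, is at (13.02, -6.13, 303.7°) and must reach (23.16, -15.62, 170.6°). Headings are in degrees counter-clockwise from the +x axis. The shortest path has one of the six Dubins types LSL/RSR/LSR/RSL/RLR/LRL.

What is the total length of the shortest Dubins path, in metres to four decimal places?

Let ψ = atan2(Δy, Δx) = atan2(-9.49, 10.14) = -43.1035° be the start→goal bearing.
Normalize: d = |goal − start| / ρ = 13.888114/1.41 = 9.849726, α = (θ_start − ψ) mod 360° = 346.8035° = 6.052863 rad, β = (θ_goal − ψ) mod 360° = 213.7035° = 3.729829 rad.
Common terms: sin α = -0.228292, cos α = 0.973593, sin β = -0.554895, cos β = -0.831920, cos(α−β) = -0.683274, d² = 97.017102. Work in radians in the unit-radius frame; every candidate has L = ρ·(t + p + q).
LSL: p² = 2 + d² − 2cos(α−β) + 2d(sin α − sin β) = 106.817555; p = √p² = 10.335258; φ = atan2(cos β − cos α, d + sin α − sin β) = -0.175596 rad; t = (φ − α) mod 2π = 0.054727 rad, q = (β − φ) mod 2π = 3.905425 rad → L = 1.41·(0.054727 + 10.335258 + 3.905425) = 1.41·14.295410 = 20.156528 m
RSR: p² = 2 + d² − 2cos(α−β) + 2d(sin β − sin α) = 93.949744; p = √p² = 9.692768; φ = atan2(cos α − cos β, d − sin α + sin β) = 0.187369 rad; t = (α − φ) mod 2π = 5.865494 rad, q = (φ − β) mod 2π = 2.740725 rad → L = 1.41·(5.865494 + 9.692768 + 2.740725) = 1.41·18.298986 = 25.801570 m
LSR: p² = d² − 2 + 2cos(α−β) + 2d(sin α + sin β) = 78.222206; p = √p² = 8.844332; φ = atan2(−cos α − cos β, d + sin α + sin β) − atan2(−2, p) = 0.206769 rad; t = (φ − α) mod 2π = 0.437091 rad, q = (φ − β) mod 2π = 2.760124 rad → L = 1.41·(0.437091 + 8.844332 + 2.760124) = 1.41·12.041547 = 16.978582 m
RSL: p² = d² − 2 + 2cos(α−β) − 2d(sin α + sin β) = 109.078903; p = √p² = 10.444085; φ = atan2(cos α + cos β, d − sin α − sin β) − atan2(2, p) = -0.175882 rad; t = (α − φ) mod 2π = 6.228745 rad, q = (β − φ) mod 2π = 3.905712 rad → L = 1.41·(6.228745 + 10.444085 + 3.905712) = 1.41·20.578541 = 29.015743 m
RLR: c = (6 − d² + 2cos(α−β) + 2d(sin α − sin β))/8 = -10.743718, |c| > 1 → infeasible
LRL: c = (6 − d² + 2cos(α−β) − 2d(sin α − sin β))/8 = -12.352194, |c| > 1 → infeasible
Shortest: LSR with L = 16.978582 m ≈ 16.9786 m

16.9786 m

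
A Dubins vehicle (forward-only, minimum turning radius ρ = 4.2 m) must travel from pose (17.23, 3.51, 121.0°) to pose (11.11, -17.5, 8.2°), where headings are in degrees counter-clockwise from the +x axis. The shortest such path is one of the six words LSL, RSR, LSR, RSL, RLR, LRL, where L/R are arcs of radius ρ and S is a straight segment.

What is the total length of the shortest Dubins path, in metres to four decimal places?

Let ψ = atan2(Δy, Δx) = atan2(-21.01, -6.12) = -106.2403° be the start→goal bearing.
Normalize: d = |goal − start| / ρ = 21.883201/4.2 = 5.210286, α = (θ_start − ψ) mod 360° = 227.2403° = 3.966092 rad, β = (θ_goal − ψ) mod 360° = 114.4403° = 1.997360 rad.
Common terms: sin α = -0.734208, cos α = -0.678925, sin β = 0.910393, cos β = -0.413745, cos(α−β) = -0.387516, d² = 27.147080. Work in radians in the unit-radius frame; every candidate has L = ρ·(t + p + q).
LSL: p² = 2 + d² − 2cos(α−β) + 2d(sin α − sin β) = 12.784434; p = √p² = 3.575533; φ = atan2(cos β − cos α, d + sin α − sin β) = 0.074233 rad; t = (φ − α) mod 2π = 2.391327 rad, q = (β − φ) mod 2π = 1.923127 rad → L = 4.2·(2.391327 + 3.575533 + 1.923127) = 4.2·7.889987 = 33.137944 m
RSR: p² = 2 + d² − 2cos(α−β) + 2d(sin β − sin α) = 47.059789; p = √p² = 6.860014; φ = atan2(cos α − cos β, d − sin α + sin β) = -0.038666 rad; t = (α − φ) mod 2π = 4.004757 rad, q = (φ − β) mod 2π = 4.247160 rad → L = 4.2·(4.004757 + 6.860014 + 4.247160) = 4.2·15.111931 = 63.470108 m
LSR: p² = d² − 2 + 2cos(α−β) + 2d(sin α + sin β) = 26.208000; p = √p² = 5.119375; φ = atan2(−cos α − cos β, d + sin α + sin β) − atan2(−2, p) = 0.572579 rad; t = (φ − α) mod 2π = 2.889672 rad, q = (φ − β) mod 2π = 4.858404 rad → L = 4.2·(2.889672 + 5.119375 + 4.858404) = 4.2·12.867451 = 54.043294 m
RSL: p² = d² − 2 + 2cos(α−β) − 2d(sin α + sin β) = 22.536099; p = √p² = 4.747220; φ = atan2(cos α + cos β, d − sin α − sin β) − atan2(2, p) = -0.612470 rad; t = (α − φ) mod 2π = 4.578562 rad, q = (β − φ) mod 2π = 2.609830 rad → L = 4.2·(4.578562 + 4.747220 + 2.609830) = 4.2·11.935612 = 50.129570 m
RLR: c = (6 − d² + 2cos(α−β) + 2d(sin α − sin β))/8 = -4.882474, |c| > 1 → infeasible
LRL: c = (6 − d² + 2cos(α−β) − 2d(sin α − sin β))/8 = -0.598054; p = 2π − arccos c = 4.071318 rad; φ = atan2(cos β − cos α, d + sin α − sin β) = 0.074233 rad; t = (φ − α + p/2) mod 2π = 4.426986 rad, q = (β − α − t + p) mod 2π = 3.958786 rad → L = 4.2·(4.426986 + 4.071318 + 3.958786) = 4.2·12.457090 = 52.319777 m
Shortest: LSL with L = 33.137944 m ≈ 33.1379 m

33.1379 m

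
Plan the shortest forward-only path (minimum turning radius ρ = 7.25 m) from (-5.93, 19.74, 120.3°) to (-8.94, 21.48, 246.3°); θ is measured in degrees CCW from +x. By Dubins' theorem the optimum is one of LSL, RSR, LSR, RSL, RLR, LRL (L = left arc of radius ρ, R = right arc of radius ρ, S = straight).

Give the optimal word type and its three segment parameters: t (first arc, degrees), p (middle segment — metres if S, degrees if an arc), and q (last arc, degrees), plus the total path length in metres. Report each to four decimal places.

Let ψ = atan2(Δy, Δx) = atan2(1.74, -3.01) = 149.9689° be the start→goal bearing.
Normalize: d = |goal − start| / ρ = 3.476737/7.25 = 0.479550, α = (θ_start − ψ) mod 360° = 330.3311° = 5.765364 rad, β = (θ_goal − ψ) mod 360° = 96.3311° = 1.681294 rad.
Common terms: sin α = -0.494988, cos α = 0.868900, sin β = 0.993901, cos β = -0.110273, cos(α−β) = -0.587785, d² = 0.229968. Work in radians in the unit-radius frame; every candidate has L = ρ·(t + p + q).
LSL: p² = 2 + d² − 2cos(α−β) + 2d(sin α − sin β) = 1.977545; p = √p² = 1.406252; φ = atan2(cos β − cos α, d + sin α − sin β) = -2.371364 rad; t = (φ − α) mod 2π = 4.429642 rad, q = (β − φ) mod 2π = 4.052658 rad → L = 7.25·(4.429642 + 1.406252 + 4.052658) = 7.25·9.888552 = 71.692005 m
RSR: p² = 2 + d² − 2cos(α−β) + 2d(sin β − sin α) = 4.833532; p = √p² = 2.198530; φ = atan2(cos α − cos β, d − sin α + sin β) = 0.461594 rad; t = (α − φ) mod 2π = 5.303770 rad, q = (φ − β) mod 2π = 5.063486 rad → L = 7.25·(5.303770 + 2.198530 + 5.063486) = 7.25·12.565785 = 91.101943 m
LSR: p² = d² − 2 + 2cos(α−β) + 2d(sin α + sin β) = -2.467095 < 0 → infeasible
RSL: p² = d² − 2 + 2cos(α−β) − 2d(sin α + sin β) = -3.424110 < 0 → infeasible
RLR: c = (6 − d² + 2cos(α−β) + 2d(sin α − sin β))/8 = 0.395808; p = 2π − arccos c = 5.119337 rad; φ = atan2(cos α − cos β, d − sin α + sin β) = 0.461594 rad; t = (α − φ + p/2) mod 2π = 1.580253 rad, q = (α − β − t + p) mod 2π = 1.339969 rad → L = 7.25·(1.580253 + 5.119337 + 1.339969) = 7.25·8.039559 = 58.286805 m
LRL: c = (6 − d² + 2cos(α−β) − 2d(sin α − sin β))/8 = 0.752807; p = 2π − arccos c = 5.564705 rad; φ = atan2(cos β − cos α, d + sin α − sin β) = -2.371364 rad; t = (φ − α + p/2) mod 2π = 0.928810 rad, q = (β − α − t + p) mod 2π = 0.551825 rad → L = 7.25·(0.928810 + 5.564705 + 0.551825) = 7.25·7.045339 = 51.078710 m
Shortest: LRL with L = 51.078710 m ≈ 51.0787 m
Convert LRL to answer units (arcs ×180/π): t = 0.928810·180/π = 53.2169°, p = 5.564705·180/π = 318.8341°, q = 0.551825·180/π = 31.6172°, L = 51.0787 m.

LRL: t = 53.2169°, p = 318.8341°, q = 31.6172°, L = 51.0787 m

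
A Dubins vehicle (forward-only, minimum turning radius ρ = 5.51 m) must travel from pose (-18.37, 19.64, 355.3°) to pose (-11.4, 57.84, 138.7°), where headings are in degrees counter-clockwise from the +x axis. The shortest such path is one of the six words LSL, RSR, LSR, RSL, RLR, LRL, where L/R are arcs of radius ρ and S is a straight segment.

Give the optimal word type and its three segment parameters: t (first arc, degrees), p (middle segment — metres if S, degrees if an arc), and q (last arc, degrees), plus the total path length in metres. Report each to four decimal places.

Let ψ = atan2(Δy, Δx) = atan2(38.20, 6.97) = 79.6595° be the start→goal bearing.
Normalize: d = |goal − start| / ρ = 38.830670/5.51 = 7.047308, α = (θ_start − ψ) mod 360° = 275.6405° = 4.810834 rad, β = (θ_goal − ψ) mod 360° = 59.0405° = 1.030451 rad.
Common terms: sin α = -0.995158, cos α = 0.098286, sin β = 0.857531, cos β = 0.514432, cos(α−β) = -0.802817, d² = 49.664556. Work in radians in the unit-radius frame; every candidate has L = ρ·(t + p + q).
LSL: p² = 2 + d² − 2cos(α−β) + 2d(sin α − sin β) = 27.157247; p = √p² = 5.211262; φ = atan2(cos β − cos α, d + sin α − sin β) = 0.079940 rad; t = (φ − α) mod 2π = 1.552292 rad, q = (β − φ) mod 2π = 0.950510 rad → L = 5.51·(1.552292 + 5.211262 + 0.950510) = 5.51·7.714064 = 42.504491 m
RSR: p² = 2 + d² − 2cos(α−β) + 2d(sin β − sin α) = 79.383136; p = √p² = 8.909721; φ = atan2(cos α − cos β, d − sin α + sin β) = -0.046724 rad; t = (α − φ) mod 2π = 4.857558 rad, q = (φ − β) mod 2π = 5.206011 rad → L = 5.51·(4.857558 + 8.909721 + 5.206011) = 5.51·18.973290 = 104.542827 m
LSR: p² = d² − 2 + 2cos(α−β) + 2d(sin α + sin β) = 44.119118; p = √p² = 6.642222; φ = atan2(−cos α − cos β, d + sin α + sin β) − atan2(−2, p) = 0.204025 rad; t = (φ − α) mod 2π = 1.676377 rad, q = (φ − β) mod 2π = 5.456760 rad → L = 5.51·(1.676377 + 6.642222 + 5.456760) = 5.51·13.775359 = 75.902228 m
RSL: p² = d² − 2 + 2cos(α−β) − 2d(sin α + sin β) = 47.998725; p = √p² = 6.928111; φ = atan2(cos α + cos β, d − sin α − sin β) − atan2(2, p) = -0.195966 rad; t = (α − φ) mod 2π = 5.006800 rad, q = (β − φ) mod 2π = 1.226417 rad → L = 5.51·(5.006800 + 6.928111 + 1.226417) = 5.51·13.161328 = 72.518917 m
RLR: c = (6 − d² + 2cos(α−β) + 2d(sin α − sin β))/8 = -8.922892, |c| > 1 → infeasible
LRL: c = (6 − d² + 2cos(α−β) − 2d(sin α − sin β))/8 = -2.394656, |c| > 1 → infeasible
Shortest: LSL with L = 42.504491 m ≈ 42.5045 m
Convert LSL to answer units (arcs ×180/π): t = 1.552292·180/π = 88.9398°, p = ρ·p = 5.51·5.211262 = 28.7141 m, q = 0.950510·180/π = 54.4602°, L = 42.5045 m.

LSL: t = 88.9398°, p = 28.7141 m, q = 54.4602°, L = 42.5045 m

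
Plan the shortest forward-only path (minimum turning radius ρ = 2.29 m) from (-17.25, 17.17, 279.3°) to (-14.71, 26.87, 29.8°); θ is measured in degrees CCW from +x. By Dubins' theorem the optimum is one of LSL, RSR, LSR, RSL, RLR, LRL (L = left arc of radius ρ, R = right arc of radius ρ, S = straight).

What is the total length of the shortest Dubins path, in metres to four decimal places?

17.2855 m

Let ψ = atan2(Δy, Δx) = atan2(9.70, 2.54) = 75.3262° be the start→goal bearing.
Normalize: d = |goal − start| / ρ = 10.027043/2.29 = 4.378622, α = (θ_start − ψ) mod 360° = 203.9738° = 3.560014 rad, β = (θ_goal − ψ) mod 360° = 314.4738° = 5.488603 rad.
Common terms: sin α = -0.406318, cos α = -0.913732, sin β = -0.713571, cos β = 0.700583, cos(α−β) = -0.350207, d² = 19.172327. Work in radians in the unit-radius frame; every candidate has L = ρ·(t + p + q).
LSL: p² = 2 + d² − 2cos(α−β) + 2d(sin α − sin β) = 24.563432; p = √p² = 4.956151; φ = atan2(cos β − cos α, d + sin α − sin β) = 0.331772 rad; t = (φ − α) mod 2π = 3.054944 rad, q = (β − φ) mod 2π = 5.156830 rad → L = 2.29·(3.054944 + 4.956151 + 5.156830) = 2.29·13.167925 = 30.154548 m
RSR: p² = 2 + d² − 2cos(α−β) + 2d(sin β − sin α) = 19.182051; p = √p² = 4.379732; φ = atan2(cos α − cos β, d − sin α + sin β) = -0.377489 rad; t = (α − φ) mod 2π = 3.937503 rad, q = (φ − β) mod 2π = 0.417094 rad → L = 2.29·(3.937503 + 4.379732 + 0.417094) = 2.29·8.734328 = 20.001612 m
LSR: p² = d² − 2 + 2cos(α−β) + 2d(sin α + sin β) = 6.664767; p = √p² = 2.581621; φ = atan2(−cos α − cos β, d + sin α + sin β) − atan2(−2, p) = 0.724443 rad; t = (φ − α) mod 2π = 3.447614 rad, q = (φ − β) mod 2π = 1.519025 rad → L = 2.29·(3.447614 + 2.581621 + 1.519025) = 2.29·7.548260 = 17.285517 m
RSL: p² = d² − 2 + 2cos(α−β) − 2d(sin α + sin β) = 26.279058; p = √p² = 5.126310; φ = atan2(cos α + cos β, d − sin α − sin β) − atan2(2, p) = -0.410727 rad; t = (α − φ) mod 2π = 3.970740 rad, q = (β − φ) mod 2π = 5.899329 rad → L = 2.29·(3.970740 + 5.126310 + 5.899329) = 2.29·14.996380 = 34.341710 m
RLR: c = (6 − d² + 2cos(α−β) + 2d(sin α − sin β))/8 = -1.397756, |c| > 1 → infeasible
LRL: c = (6 − d² + 2cos(α−β) − 2d(sin α − sin β))/8 = -2.070429, |c| > 1 → infeasible
Shortest: LSR with L = 17.285517 m ≈ 17.2855 m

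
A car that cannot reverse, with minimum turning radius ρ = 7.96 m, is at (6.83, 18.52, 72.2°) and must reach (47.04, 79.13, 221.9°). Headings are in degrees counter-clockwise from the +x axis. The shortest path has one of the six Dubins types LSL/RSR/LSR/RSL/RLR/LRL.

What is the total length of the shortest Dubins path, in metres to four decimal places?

Let ψ = atan2(Δy, Δx) = atan2(60.61, 40.21) = 56.4388° be the start→goal bearing.
Normalize: d = |goal − start| / ρ = 72.735247/7.96 = 9.137594, α = (θ_start − ψ) mod 360° = 15.7612° = 0.275084 rad, β = (θ_goal − ψ) mod 360° = 165.4612° = 2.887842 rad.
Common terms: sin α = 0.271628, cos α = 0.962402, sin β = 0.251036, cos β = -0.967978, cos(α−β) = -0.863396, d² = 83.495622. Work in radians in the unit-radius frame; every candidate has L = ρ·(t + p + q).
LSL: p² = 2 + d² − 2cos(α−β) + 2d(sin α − sin β) = 87.598733; p = √p² = 9.359419; φ = atan2(cos β − cos α, d + sin α − sin β) = -0.207741 rad; t = (φ − α) mod 2π = 5.800360 rad, q = (β − φ) mod 2π = 3.095583 rad → L = 7.96·(5.800360 + 9.359419 + 3.095583) = 7.96·18.255363 = 145.312687 m
RSR: p² = 2 + d² − 2cos(α−β) + 2d(sin β − sin α) = 86.846093; p = √p² = 9.319125; φ = atan2(cos α − cos β, d − sin α + sin β) = 0.208652 rad; t = (α − φ) mod 2π = 0.066432 rad, q = (φ − β) mod 2π = 3.603996 rad → L = 7.96·(0.066432 + 9.319125 + 3.603996) = 7.96·12.989553 = 103.396838 m
LSR: p² = d² − 2 + 2cos(α−β) + 2d(sin α + sin β) = 89.320616; p = √p² = 9.450958; φ = atan2(−cos α − cos β, d + sin α + sin β) − atan2(−2, p) = 0.209119 rad; t = (φ − α) mod 2π = 6.217220 rad, q = (φ − β) mod 2π = 3.604462 rad → L = 7.96·(6.217220 + 9.450958 + 3.604462) = 7.96·19.272641 = 153.410224 m
RSL: p² = d² − 2 + 2cos(α−β) − 2d(sin α + sin β) = 70.217045; p = √p² = 8.379561; φ = atan2(cos α + cos β, d − sin α − sin β) − atan2(2, p) = -0.234940 rad; t = (α − φ) mod 2π = 0.510024 rad, q = (β − φ) mod 2π = 3.122782 rad → L = 7.96·(0.510024 + 8.379561 + 3.122782) = 7.96·12.012367 = 95.618444 m
RLR: c = (6 − d² + 2cos(α−β) + 2d(sin α − sin β))/8 = -9.855762, |c| > 1 → infeasible
LRL: c = (6 − d² + 2cos(α−β) − 2d(sin α − sin β))/8 = -9.949842, |c| > 1 → infeasible
Shortest: RSL with L = 95.618444 m ≈ 95.6184 m

95.6184 m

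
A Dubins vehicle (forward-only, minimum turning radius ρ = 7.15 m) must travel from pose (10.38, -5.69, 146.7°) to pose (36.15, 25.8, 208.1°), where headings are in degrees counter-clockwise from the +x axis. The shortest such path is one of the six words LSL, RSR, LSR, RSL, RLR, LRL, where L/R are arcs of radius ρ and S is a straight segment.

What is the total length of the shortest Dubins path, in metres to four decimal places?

69.9454 m

Let ψ = atan2(Δy, Δx) = atan2(31.49, 25.77) = 50.7046° be the start→goal bearing.
Normalize: d = |goal − start| / ρ = 40.690453/7.15 = 5.690973, α = (θ_start − ψ) mod 360° = 95.9954° = 1.675435 rad, β = (θ_goal − ψ) mod 360° = 157.3954° = 2.747067 rad.
Common terms: sin α = 0.994530, cos α = -0.104448, sin β = 0.384370, cos β = -0.923179, cos(α−β) = 0.478692, d² = 32.387168. Work in radians in the unit-radius frame; every candidate has L = ρ·(t + p + q).
LSL: p² = 2 + d² − 2cos(α−β) + 2d(sin α − sin β) = 40.374594; p = √p² = 6.354101; φ = atan2(cos β − cos α, d + sin α − sin β) = -0.129210 rad; t = (φ − α) mod 2π = 4.478540 rad, q = (β − φ) mod 2π = 2.876277 rad → L = 7.15·(4.478540 + 6.354101 + 2.876277) = 7.15·13.708918 = 98.018764 m
RSR: p² = 2 + d² − 2cos(α−β) + 2d(sin β − sin α) = 26.484975; p = √p² = 5.146356; φ = atan2(cos α − cos β, d − sin α + sin β) = 0.159768 rad; t = (α − φ) mod 2π = 1.515667 rad, q = (φ − β) mod 2π = 3.695887 rad → L = 7.15·(1.515667 + 5.146356 + 3.695887) = 7.15·10.357909 = 74.059047 m
LSR: p² = d² − 2 + 2cos(α−β) + 2d(sin α + sin β) = 47.039123; p = √p² = 6.858507; φ = atan2(−cos α − cos β, d + sin α + sin β) − atan2(−2, p) = 0.428083 rad; t = (φ − α) mod 2π = 5.035833 rad, q = (φ − β) mod 2π = 3.964201 rad → L = 7.15·(5.035833 + 6.858507 + 3.964201) = 7.15·15.858541 = 113.388570 m
RSL: p² = d² − 2 + 2cos(α−β) − 2d(sin α + sin β) = 15.649981; p = √p² = 3.956006; φ = atan2(cos α + cos β, d − sin α − sin β) − atan2(2, p) = -0.702036 rad; t = (α − φ) mod 2π = 2.377471 rad, q = (β − φ) mod 2π = 3.449103 rad → L = 7.15·(2.377471 + 3.956006 + 3.449103) = 7.15·9.782580 = 69.945448 m
RLR: c = (6 − d² + 2cos(α−β) + 2d(sin α − sin β))/8 = -2.310622, |c| > 1 → infeasible
LRL: c = (6 − d² + 2cos(α−β) − 2d(sin α − sin β))/8 = -4.046824, |c| > 1 → infeasible
Shortest: RSL with L = 69.945448 m ≈ 69.9454 m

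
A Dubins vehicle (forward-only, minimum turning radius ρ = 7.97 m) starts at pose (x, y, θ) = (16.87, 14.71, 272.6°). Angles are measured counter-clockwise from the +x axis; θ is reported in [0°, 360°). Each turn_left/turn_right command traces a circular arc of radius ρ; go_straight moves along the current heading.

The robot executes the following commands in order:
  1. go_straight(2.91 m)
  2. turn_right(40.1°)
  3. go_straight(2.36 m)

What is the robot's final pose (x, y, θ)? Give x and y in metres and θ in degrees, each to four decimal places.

set_pose: (x, y, θ) = (16.8700, 14.7100, 272.6000°), ρ = 7.97
go_straight(2.91): x += 2.91·cos θ, y += 2.91·sin θ → (17.0020, 11.8030, 272.6000°)
turn_right(40.1°): centre at ρ to the right, rotate −40.1° → (15.3632, 6.5896, 232.5000°)
go_straight(2.36): x += 2.36·cos θ, y += 2.36·sin θ → (13.9266, 4.7173, 232.5000°)

(13.9266, 4.7173, 232.5000°)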